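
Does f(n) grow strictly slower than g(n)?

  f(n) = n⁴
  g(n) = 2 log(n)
False

f(n) = n⁴ is O(n⁴), and g(n) = 2 log(n) is O(log n).
Since O(n⁴) grows faster than or equal to O(log n), f(n) = o(g(n)) is false.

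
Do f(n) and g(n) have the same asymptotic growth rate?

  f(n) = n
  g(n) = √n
False

f(n) = n is O(n), and g(n) = √n is O(√n).
Since they have different growth rates, f(n) = Θ(g(n)) is false.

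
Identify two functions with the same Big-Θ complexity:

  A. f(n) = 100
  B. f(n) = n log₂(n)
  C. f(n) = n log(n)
B and C

Examining each function:
  A. 100 is O(1)
  B. n log₂(n) is O(n log n)
  C. n log(n) is O(n log n)

Functions B and C both have the same complexity class.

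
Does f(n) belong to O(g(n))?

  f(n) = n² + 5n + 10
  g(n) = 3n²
True

f(n) = n² + 5n + 10 and g(n) = 3n² are both O(n²).
Big-O permits equal growth rates (f ≤ c·g for some c), so f(n) = O(g(n)) is true.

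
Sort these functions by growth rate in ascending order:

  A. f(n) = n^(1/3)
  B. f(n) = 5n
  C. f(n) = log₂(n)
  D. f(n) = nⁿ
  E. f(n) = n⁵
C < A < B < E < D

Comparing growth rates:
C = log₂(n) is O(log n)
A = n^(1/3) is O(n^(1/3))
B = 5n is O(n)
E = n⁵ is O(n⁵)
D = nⁿ is O(nⁿ)

Therefore, the order from slowest to fastest is: C < A < B < E < D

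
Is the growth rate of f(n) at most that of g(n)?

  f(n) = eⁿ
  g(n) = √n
False

f(n) = eⁿ is O(eⁿ), and g(n) = √n is O(√n).
Since O(eⁿ) grows faster than O(√n), f(n) = O(g(n)) is false.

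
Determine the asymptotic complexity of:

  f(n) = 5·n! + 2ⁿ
O(n!)

The dominant term in 5·n! + 2ⁿ is 5·n!, which is Θ(n!).
Lower-order terms (2ⁿ) are asymptotically negligible.
Constants are absorbed, so the tightest bound is O(n!).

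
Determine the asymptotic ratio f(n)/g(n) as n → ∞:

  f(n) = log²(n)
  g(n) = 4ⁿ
0

Since log²(n) (O(log² n)) grows slower than 4ⁿ (O(4ⁿ)),
the ratio f(n)/g(n) → 0 as n → ∞.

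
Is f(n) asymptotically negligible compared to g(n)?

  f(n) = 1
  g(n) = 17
False

f(n) = 1 is O(1), and g(n) = 17 is O(1).
Since they have the same growth rate, f(n) = o(g(n)) is false.
(f = o(g) requires f to grow strictly slower, not equal.)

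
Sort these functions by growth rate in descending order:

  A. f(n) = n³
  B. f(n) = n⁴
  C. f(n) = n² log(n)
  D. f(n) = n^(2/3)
B > A > C > D

Comparing growth rates:
B = n⁴ is O(n⁴)
A = n³ is O(n³)
C = n² log(n) is O(n² log n)
D = n^(2/3) is O(n^(2/3))

Therefore, the order from fastest to slowest is: B > A > C > D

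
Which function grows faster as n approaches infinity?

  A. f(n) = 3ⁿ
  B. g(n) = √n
A

f(n) = 3ⁿ is O(3ⁿ), while g(n) = √n is O(√n).
Since O(3ⁿ) grows faster than O(√n), f(n) dominates.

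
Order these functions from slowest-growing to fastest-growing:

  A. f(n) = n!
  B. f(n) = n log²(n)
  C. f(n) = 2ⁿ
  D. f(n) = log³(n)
D < B < C < A

Comparing growth rates:
D = log³(n) is O(log³ n)
B = n log²(n) is O(n log² n)
C = 2ⁿ is O(2ⁿ)
A = n! is O(n!)

Therefore, the order from slowest to fastest is: D < B < C < A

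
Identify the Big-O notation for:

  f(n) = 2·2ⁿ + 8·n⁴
O(2ⁿ)

The dominant term in 2·2ⁿ + 8·n⁴ is 2·2ⁿ, which is Θ(2ⁿ).
Lower-order terms (8·n⁴) are asymptotically negligible.
Constants are absorbed, so the tightest bound is O(2ⁿ).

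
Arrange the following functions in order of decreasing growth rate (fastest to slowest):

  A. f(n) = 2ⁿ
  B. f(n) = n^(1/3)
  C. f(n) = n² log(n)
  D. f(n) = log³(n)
A > C > B > D

Comparing growth rates:
A = 2ⁿ is O(2ⁿ)
C = n² log(n) is O(n² log n)
B = n^(1/3) is O(n^(1/3))
D = log³(n) is O(log³ n)

Therefore, the order from fastest to slowest is: A > C > B > D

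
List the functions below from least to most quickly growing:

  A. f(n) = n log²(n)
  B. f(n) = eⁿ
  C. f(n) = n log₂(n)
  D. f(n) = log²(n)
D < C < A < B

Comparing growth rates:
D = log²(n) is O(log² n)
C = n log₂(n) is O(n log n)
A = n log²(n) is O(n log² n)
B = eⁿ is O(eⁿ)

Therefore, the order from slowest to fastest is: D < C < A < B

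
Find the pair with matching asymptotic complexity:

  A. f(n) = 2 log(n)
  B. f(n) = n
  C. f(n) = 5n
B and C

Examining each function:
  A. 2 log(n) is O(log n)
  B. n is O(n)
  C. 5n is O(n)

Functions B and C both have the same complexity class.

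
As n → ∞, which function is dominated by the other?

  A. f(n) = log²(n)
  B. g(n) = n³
A

f(n) = log²(n) is O(log² n), while g(n) = n³ is O(n³).
Since O(log² n) grows slower than O(n³), f(n) is dominated.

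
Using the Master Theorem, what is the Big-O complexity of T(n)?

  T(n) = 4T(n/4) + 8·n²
Θ(n²)

Master Theorem: a = 4, b = 4, f(n) = 8·n².
Compute the critical exponent d = log₄(4) = 1.
Compare f(n) = Θ(n²) against n^d:
  k = 2 > d = 1, so f(n) = Ω(n^(d+ε)) — Case 3.
  Regularity: a·(n/b)^2/n^2 = a/b^2 = 4/16 < 1 ✓.
  The top-level work dominates: T(n) = Θ(f(n)) = Θ(n²).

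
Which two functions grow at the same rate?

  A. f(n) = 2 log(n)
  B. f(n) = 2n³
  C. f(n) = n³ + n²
B and C

Examining each function:
  A. 2 log(n) is O(log n)
  B. 2n³ is O(n³)
  C. n³ + n² is O(n³)

Functions B and C both have the same complexity class.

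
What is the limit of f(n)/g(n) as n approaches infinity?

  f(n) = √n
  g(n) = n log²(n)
0

Since √n (O(√n)) grows slower than n log²(n) (O(n log² n)),
the ratio f(n)/g(n) → 0 as n → ∞.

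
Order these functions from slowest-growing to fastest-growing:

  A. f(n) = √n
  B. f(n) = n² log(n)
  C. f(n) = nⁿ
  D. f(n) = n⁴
A < B < D < C

Comparing growth rates:
A = √n is O(√n)
B = n² log(n) is O(n² log n)
D = n⁴ is O(n⁴)
C = nⁿ is O(nⁿ)

Therefore, the order from slowest to fastest is: A < B < D < C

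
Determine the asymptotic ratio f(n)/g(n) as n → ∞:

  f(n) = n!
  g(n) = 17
∞

Since n! (O(n!)) grows faster than 17 (O(1)),
the ratio f(n)/g(n) → ∞ as n → ∞.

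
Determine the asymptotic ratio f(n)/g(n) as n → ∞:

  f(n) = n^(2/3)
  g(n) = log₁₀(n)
∞

Since n^(2/3) (O(n^(2/3))) grows faster than log₁₀(n) (O(log n)),
the ratio f(n)/g(n) → ∞ as n → ∞.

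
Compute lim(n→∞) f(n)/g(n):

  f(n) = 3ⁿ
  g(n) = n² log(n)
∞

Since 3ⁿ (O(3ⁿ)) grows faster than n² log(n) (O(n² log n)),
the ratio f(n)/g(n) → ∞ as n → ∞.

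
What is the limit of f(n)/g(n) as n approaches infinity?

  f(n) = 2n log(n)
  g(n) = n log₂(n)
log(4)

Since 2n log(n) and n log₂(n) have the same growth rate (O(n log n)),
the ratio converges to a constant: log(4).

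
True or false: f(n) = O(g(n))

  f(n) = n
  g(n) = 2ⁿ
True

f(n) = n is O(n), and g(n) = 2ⁿ is O(2ⁿ).
Since O(n) ⊆ O(2ⁿ) (f grows no faster than g), f(n) = O(g(n)) is true.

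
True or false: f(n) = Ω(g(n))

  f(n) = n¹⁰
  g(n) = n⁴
True

f(n) = n¹⁰ is O(n¹⁰), and g(n) = n⁴ is O(n⁴).
Since O(n¹⁰) grows at least as fast as O(n⁴), f(n) = Ω(g(n)) is true.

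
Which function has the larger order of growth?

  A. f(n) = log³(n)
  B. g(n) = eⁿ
B

f(n) = log³(n) is O(log³ n), while g(n) = eⁿ is O(eⁿ).
Since O(eⁿ) grows faster than O(log³ n), g(n) dominates.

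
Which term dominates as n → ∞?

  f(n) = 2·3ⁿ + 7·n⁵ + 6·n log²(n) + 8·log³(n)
2·3ⁿ

Looking at each term:
  - 2·3ⁿ is O(3ⁿ)
  - 7·n⁵ is O(n⁵)
  - 6·n log²(n) is O(n log² n)
  - 8·log³(n) is O(log³ n)

The term 2·3ⁿ (O(3ⁿ)) grows fastest and dominates all others.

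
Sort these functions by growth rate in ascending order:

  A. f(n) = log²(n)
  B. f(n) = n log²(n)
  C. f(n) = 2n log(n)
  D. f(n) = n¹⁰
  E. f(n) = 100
E < A < C < B < D

Comparing growth rates:
E = 100 is O(1)
A = log²(n) is O(log² n)
C = 2n log(n) is O(n log n)
B = n log²(n) is O(n log² n)
D = n¹⁰ is O(n¹⁰)

Therefore, the order from slowest to fastest is: E < A < C < B < D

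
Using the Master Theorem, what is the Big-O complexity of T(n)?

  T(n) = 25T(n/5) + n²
Θ(n² log n)

Master Theorem: a = 25, b = 5, f(n) = n².
Compute the critical exponent d = log₅(25) = 2.
Compare f(n) = Θ(n²) against n^d:
  k = 2 = d, so f(n) = Θ(n^d) — Case 2.
  Work is balanced across levels: T(n) = Θ(n^d log n) = Θ(n² log n).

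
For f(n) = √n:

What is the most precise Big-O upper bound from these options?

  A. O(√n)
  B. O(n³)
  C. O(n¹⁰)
A

f(n) = √n is O(√n).
All listed options are valid Big-O bounds (upper bounds),
but O(√n) is the tightest (smallest valid bound).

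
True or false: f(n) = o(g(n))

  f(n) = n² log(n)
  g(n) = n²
False

f(n) = n² log(n) is O(n² log n), and g(n) = n² is O(n²).
Since O(n² log n) grows faster than or equal to O(n²), f(n) = o(g(n)) is false.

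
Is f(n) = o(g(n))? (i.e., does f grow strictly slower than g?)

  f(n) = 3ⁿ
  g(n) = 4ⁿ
True

f(n) = 3ⁿ is O(3ⁿ), and g(n) = 4ⁿ is O(4ⁿ).
Since O(3ⁿ) grows strictly slower than O(4ⁿ), f(n) = o(g(n)) is true.
This means lim(n→∞) f(n)/g(n) = 0.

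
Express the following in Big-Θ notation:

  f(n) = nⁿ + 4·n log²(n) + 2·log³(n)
Θ(nⁿ)

Order the terms by growth rate: 2·log³(n) ≺ 4·n log²(n) ≺ nⁿ.
The fastest-growing term nⁿ dominates as n → ∞; dropping its constant factor gives Θ(nⁿ).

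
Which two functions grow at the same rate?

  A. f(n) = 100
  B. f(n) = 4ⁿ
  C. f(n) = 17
A and C

Examining each function:
  A. 100 is O(1)
  B. 4ⁿ is O(4ⁿ)
  C. 17 is O(1)

Functions A and C both have the same complexity class.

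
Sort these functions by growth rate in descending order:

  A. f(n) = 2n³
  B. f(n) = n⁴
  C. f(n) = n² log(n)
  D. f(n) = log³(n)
B > A > C > D

Comparing growth rates:
B = n⁴ is O(n⁴)
A = 2n³ is O(n³)
C = n² log(n) is O(n² log n)
D = log³(n) is O(log³ n)

Therefore, the order from fastest to slowest is: B > A > C > D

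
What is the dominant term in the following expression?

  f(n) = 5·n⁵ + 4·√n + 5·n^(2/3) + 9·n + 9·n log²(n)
5·n⁵

Looking at each term:
  - 5·n⁵ is O(n⁵)
  - 4·√n is O(√n)
  - 5·n^(2/3) is O(n^(2/3))
  - 9·n is O(n)
  - 9·n log²(n) is O(n log² n)

The term 5·n⁵ (O(n⁵)) grows fastest and dominates all others.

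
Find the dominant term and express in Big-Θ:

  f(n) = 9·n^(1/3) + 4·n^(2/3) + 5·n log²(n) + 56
Θ(n log² n)

Order the terms by growth rate: 56 ≺ 9·n^(1/3) ≺ 4·n^(2/3) ≺ 5·n log²(n).
The fastest-growing term 5·n log²(n) dominates as n → ∞; dropping its constant factor gives Θ(n log² n).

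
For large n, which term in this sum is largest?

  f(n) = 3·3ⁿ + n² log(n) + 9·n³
3·3ⁿ

Looking at each term:
  - 3·3ⁿ is O(3ⁿ)
  - n² log(n) is O(n² log n)
  - 9·n³ is O(n³)

The term 3·3ⁿ (O(3ⁿ)) grows fastest and dominates all others.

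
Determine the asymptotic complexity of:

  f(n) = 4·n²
O(n²)

The dominant term in 4·n² is 4·n², which is Θ(n²).
Constants are absorbed, so the tightest bound is O(n²).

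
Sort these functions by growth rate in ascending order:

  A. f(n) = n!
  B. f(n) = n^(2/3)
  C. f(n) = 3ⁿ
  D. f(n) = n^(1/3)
D < B < C < A

Comparing growth rates:
D = n^(1/3) is O(n^(1/3))
B = n^(2/3) is O(n^(2/3))
C = 3ⁿ is O(3ⁿ)
A = n! is O(n!)

Therefore, the order from slowest to fastest is: D < B < C < A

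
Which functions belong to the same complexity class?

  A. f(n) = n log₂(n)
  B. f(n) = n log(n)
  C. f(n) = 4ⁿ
A and B

Examining each function:
  A. n log₂(n) is O(n log n)
  B. n log(n) is O(n log n)
  C. 4ⁿ is O(4ⁿ)

Functions A and B both have the same complexity class.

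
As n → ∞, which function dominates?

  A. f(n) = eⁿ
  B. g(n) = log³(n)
A

f(n) = eⁿ is O(eⁿ), while g(n) = log³(n) is O(log³ n).
Since O(eⁿ) grows faster than O(log³ n), f(n) dominates.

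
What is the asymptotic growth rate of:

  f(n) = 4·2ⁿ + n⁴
Θ(2ⁿ)

Order the terms by growth rate: n⁴ ≺ 4·2ⁿ.
The fastest-growing term 4·2ⁿ dominates as n → ∞; dropping its constant factor gives Θ(2ⁿ).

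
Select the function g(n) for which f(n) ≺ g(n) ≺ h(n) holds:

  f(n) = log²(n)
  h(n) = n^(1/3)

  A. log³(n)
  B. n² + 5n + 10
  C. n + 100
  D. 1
A

We need g(n) with log²(n) = o(g(n)) and g(n) = o(n^(1/3)), i.e. O(log² n) ≺ g ≺ O(n^(1/3)).
Check each option:
  A. log³(n) — O(log³ n) is strictly between O(log² n) and O(n^(1/3)) ✓
  B. n² + 5n + 10 — O(n²) does not grow strictly slower than h(n)
  C. n + 100 — O(n) does not grow strictly slower than h(n)
  D. 1 — O(1) does not grow strictly faster than f(n)

Only option A (log³(n)) lies strictly between.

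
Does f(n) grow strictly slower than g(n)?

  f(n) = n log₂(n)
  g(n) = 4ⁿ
True

f(n) = n log₂(n) is O(n log n), and g(n) = 4ⁿ is O(4ⁿ).
Since O(n log n) grows strictly slower than O(4ⁿ), f(n) = o(g(n)) is true.
This means lim(n→∞) f(n)/g(n) = 0.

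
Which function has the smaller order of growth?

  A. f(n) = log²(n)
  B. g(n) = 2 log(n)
B

f(n) = log²(n) is O(log² n), while g(n) = 2 log(n) is O(log n).
Since O(log n) grows slower than O(log² n), g(n) is dominated.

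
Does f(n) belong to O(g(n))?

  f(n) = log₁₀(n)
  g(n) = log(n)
True

f(n) = log₁₀(n) and g(n) = log(n) are both O(log n).
Big-O permits equal growth rates (f ≤ c·g for some c), so f(n) = O(g(n)) is true.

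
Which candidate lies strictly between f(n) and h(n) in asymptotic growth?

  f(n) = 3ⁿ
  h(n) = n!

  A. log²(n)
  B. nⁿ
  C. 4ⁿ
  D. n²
C

We need g(n) with 3ⁿ = o(g(n)) and g(n) = o(n!), i.e. O(3ⁿ) ≺ g ≺ O(n!).
Check each option:
  A. log²(n) — O(log² n) does not grow strictly faster than f(n)
  B. nⁿ — O(nⁿ) does not grow strictly slower than h(n)
  C. 4ⁿ — O(4ⁿ) is strictly between O(3ⁿ) and O(n!) ✓
  D. n² — O(n²) does not grow strictly faster than f(n)

Only option C (4ⁿ) lies strictly between.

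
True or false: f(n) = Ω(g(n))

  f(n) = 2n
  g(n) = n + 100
True

f(n) = 2n and g(n) = n + 100 are both O(n).
Big-Ω permits equal growth rates (f ≥ c·g for some c > 0), so f(n) = Ω(g(n)) is true.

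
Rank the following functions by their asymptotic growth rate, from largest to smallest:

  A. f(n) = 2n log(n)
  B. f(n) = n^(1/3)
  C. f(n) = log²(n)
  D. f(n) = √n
A > D > B > C

Comparing growth rates:
A = 2n log(n) is O(n log n)
D = √n is O(√n)
B = n^(1/3) is O(n^(1/3))
C = log²(n) is O(log² n)

Therefore, the order from fastest to slowest is: A > D > B > C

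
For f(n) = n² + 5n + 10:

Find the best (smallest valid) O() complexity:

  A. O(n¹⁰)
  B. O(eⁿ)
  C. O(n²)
C

f(n) = n² + 5n + 10 is O(n²).
All listed options are valid Big-O bounds (upper bounds),
but O(n²) is the tightest (smallest valid bound).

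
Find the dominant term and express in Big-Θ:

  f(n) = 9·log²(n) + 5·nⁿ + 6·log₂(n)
Θ(nⁿ)

Order the terms by growth rate: 6·log₂(n) ≺ 9·log²(n) ≺ 5·nⁿ.
The fastest-growing term 5·nⁿ dominates as n → ∞; dropping its constant factor gives Θ(nⁿ).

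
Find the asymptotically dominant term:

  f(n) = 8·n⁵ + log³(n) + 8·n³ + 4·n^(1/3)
8·n⁵

Looking at each term:
  - 8·n⁵ is O(n⁵)
  - log³(n) is O(log³ n)
  - 8·n³ is O(n³)
  - 4·n^(1/3) is O(n^(1/3))

The term 8·n⁵ (O(n⁵)) grows fastest and dominates all others.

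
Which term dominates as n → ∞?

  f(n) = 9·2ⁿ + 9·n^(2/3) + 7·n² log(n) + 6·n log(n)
9·2ⁿ

Looking at each term:
  - 9·2ⁿ is O(2ⁿ)
  - 9·n^(2/3) is O(n^(2/3))
  - 7·n² log(n) is O(n² log n)
  - 6·n log(n) is O(n log n)

The term 9·2ⁿ (O(2ⁿ)) grows fastest and dominates all others.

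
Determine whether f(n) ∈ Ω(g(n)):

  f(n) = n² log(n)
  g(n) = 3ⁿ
False

f(n) = n² log(n) is O(n² log n), and g(n) = 3ⁿ is O(3ⁿ).
Since O(n² log n) grows slower than O(3ⁿ), f(n) = Ω(g(n)) is false.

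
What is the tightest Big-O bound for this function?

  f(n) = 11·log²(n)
O(log² n)

The dominant term in 11·log²(n) is 11·log²(n), which is Θ(log² n).
Constants are absorbed, so the tightest bound is O(log² n).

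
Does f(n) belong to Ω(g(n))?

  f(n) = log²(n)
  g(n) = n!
False

f(n) = log²(n) is O(log² n), and g(n) = n! is O(n!).
Since O(log² n) grows slower than O(n!), f(n) = Ω(g(n)) is false.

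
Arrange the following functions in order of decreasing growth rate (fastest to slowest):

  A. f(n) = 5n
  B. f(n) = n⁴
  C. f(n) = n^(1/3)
B > A > C

Comparing growth rates:
B = n⁴ is O(n⁴)
A = 5n is O(n)
C = n^(1/3) is O(n^(1/3))

Therefore, the order from fastest to slowest is: B > A > C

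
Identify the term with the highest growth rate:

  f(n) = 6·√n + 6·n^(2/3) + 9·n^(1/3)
6·n^(2/3)

Looking at each term:
  - 6·√n is O(√n)
  - 6·n^(2/3) is O(n^(2/3))
  - 9·n^(1/3) is O(n^(1/3))

The term 6·n^(2/3) (O(n^(2/3))) grows fastest and dominates all others.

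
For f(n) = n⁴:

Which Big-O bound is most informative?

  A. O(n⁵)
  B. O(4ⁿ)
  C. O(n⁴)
C

f(n) = n⁴ is O(n⁴).
All listed options are valid Big-O bounds (upper bounds),
but O(n⁴) is the tightest (smallest valid bound).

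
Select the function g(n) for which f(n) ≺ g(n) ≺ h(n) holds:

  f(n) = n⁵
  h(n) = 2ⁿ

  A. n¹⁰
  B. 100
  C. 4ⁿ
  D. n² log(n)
A

We need g(n) with n⁵ = o(g(n)) and g(n) = o(2ⁿ), i.e. O(n⁵) ≺ g ≺ O(2ⁿ).
Check each option:
  A. n¹⁰ — O(n¹⁰) is strictly between O(n⁵) and O(2ⁿ) ✓
  B. 100 — O(1) does not grow strictly faster than f(n)
  C. 4ⁿ — O(4ⁿ) does not grow strictly slower than h(n)
  D. n² log(n) — O(n² log n) does not grow strictly faster than f(n)

Only option A (n¹⁰) lies strictly between.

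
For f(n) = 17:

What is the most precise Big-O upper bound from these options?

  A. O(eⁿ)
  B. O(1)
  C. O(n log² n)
B

f(n) = 17 is O(1).
All listed options are valid Big-O bounds (upper bounds),
but O(1) is the tightest (smallest valid bound).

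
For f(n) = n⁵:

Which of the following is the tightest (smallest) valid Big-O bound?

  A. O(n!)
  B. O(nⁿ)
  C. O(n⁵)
C

f(n) = n⁵ is O(n⁵).
All listed options are valid Big-O bounds (upper bounds),
but O(n⁵) is the tightest (smallest valid bound).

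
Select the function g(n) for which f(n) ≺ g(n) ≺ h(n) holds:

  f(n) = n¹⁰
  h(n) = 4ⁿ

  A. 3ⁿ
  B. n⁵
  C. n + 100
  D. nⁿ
A

We need g(n) with n¹⁰ = o(g(n)) and g(n) = o(4ⁿ), i.e. O(n¹⁰) ≺ g ≺ O(4ⁿ).
Check each option:
  A. 3ⁿ — O(3ⁿ) is strictly between O(n¹⁰) and O(4ⁿ) ✓
  B. n⁵ — O(n⁵) does not grow strictly faster than f(n)
  C. n + 100 — O(n) does not grow strictly faster than f(n)
  D. nⁿ — O(nⁿ) does not grow strictly slower than h(n)

Only option A (3ⁿ) lies strictly between.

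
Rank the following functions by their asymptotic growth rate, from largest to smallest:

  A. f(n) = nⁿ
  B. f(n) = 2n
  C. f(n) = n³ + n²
A > C > B

Comparing growth rates:
A = nⁿ is O(nⁿ)
C = n³ + n² is O(n³)
B = 2n is O(n)

Therefore, the order from fastest to slowest is: A > C > B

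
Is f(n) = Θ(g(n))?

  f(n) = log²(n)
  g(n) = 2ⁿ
False

f(n) = log²(n) is O(log² n), and g(n) = 2ⁿ is O(2ⁿ).
Since they have different growth rates, f(n) = Θ(g(n)) is false.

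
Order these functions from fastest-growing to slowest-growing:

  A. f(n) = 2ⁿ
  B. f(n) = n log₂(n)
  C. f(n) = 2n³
A > C > B

Comparing growth rates:
A = 2ⁿ is O(2ⁿ)
C = 2n³ is O(n³)
B = n log₂(n) is O(n log n)

Therefore, the order from fastest to slowest is: A > C > B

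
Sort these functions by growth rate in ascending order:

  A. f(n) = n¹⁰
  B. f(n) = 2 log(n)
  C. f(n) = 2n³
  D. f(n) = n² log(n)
B < D < C < A

Comparing growth rates:
B = 2 log(n) is O(log n)
D = n² log(n) is O(n² log n)
C = 2n³ is O(n³)
A = n¹⁰ is O(n¹⁰)

Therefore, the order from slowest to fastest is: B < D < C < A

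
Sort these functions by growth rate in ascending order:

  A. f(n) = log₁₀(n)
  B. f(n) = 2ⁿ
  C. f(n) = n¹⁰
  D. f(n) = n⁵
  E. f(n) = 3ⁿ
A < D < C < B < E

Comparing growth rates:
A = log₁₀(n) is O(log n)
D = n⁵ is O(n⁵)
C = n¹⁰ is O(n¹⁰)
B = 2ⁿ is O(2ⁿ)
E = 3ⁿ is O(3ⁿ)

Therefore, the order from slowest to fastest is: A < D < C < B < E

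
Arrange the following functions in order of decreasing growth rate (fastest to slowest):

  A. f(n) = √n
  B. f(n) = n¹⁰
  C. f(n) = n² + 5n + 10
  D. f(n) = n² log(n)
B > D > C > A

Comparing growth rates:
B = n¹⁰ is O(n¹⁰)
D = n² log(n) is O(n² log n)
C = n² + 5n + 10 is O(n²)
A = √n is O(√n)

Therefore, the order from fastest to slowest is: B > D > C > A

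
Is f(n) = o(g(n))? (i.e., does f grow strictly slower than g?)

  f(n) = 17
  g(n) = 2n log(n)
True

f(n) = 17 is O(1), and g(n) = 2n log(n) is O(n log n).
Since O(1) grows strictly slower than O(n log n), f(n) = o(g(n)) is true.
This means lim(n→∞) f(n)/g(n) = 0.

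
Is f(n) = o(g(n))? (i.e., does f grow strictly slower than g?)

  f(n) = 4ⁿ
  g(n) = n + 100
False

f(n) = 4ⁿ is O(4ⁿ), and g(n) = n + 100 is O(n).
Since O(4ⁿ) grows faster than or equal to O(n), f(n) = o(g(n)) is false.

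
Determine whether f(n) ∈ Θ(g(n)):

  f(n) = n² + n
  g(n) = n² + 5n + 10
True

f(n) = n² + n and g(n) = n² + 5n + 10 are both O(n²).
Since they have the same asymptotic growth rate, f(n) = Θ(g(n)) is true.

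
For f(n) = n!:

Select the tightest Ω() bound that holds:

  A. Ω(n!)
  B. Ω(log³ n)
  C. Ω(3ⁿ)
A

f(n) = n! is Ω(n!).
All listed options are valid Big-Ω bounds (lower bounds),
but Ω(n!) is the tightest (largest valid bound).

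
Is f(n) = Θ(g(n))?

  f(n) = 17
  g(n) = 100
True

f(n) = 17 and g(n) = 100 are both O(1).
Since they have the same asymptotic growth rate, f(n) = Θ(g(n)) is true.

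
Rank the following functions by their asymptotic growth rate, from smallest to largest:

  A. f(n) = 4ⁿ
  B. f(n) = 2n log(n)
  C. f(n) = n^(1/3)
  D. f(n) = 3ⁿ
C < B < D < A

Comparing growth rates:
C = n^(1/3) is O(n^(1/3))
B = 2n log(n) is O(n log n)
D = 3ⁿ is O(3ⁿ)
A = 4ⁿ is O(4ⁿ)

Therefore, the order from slowest to fastest is: C < B < D < A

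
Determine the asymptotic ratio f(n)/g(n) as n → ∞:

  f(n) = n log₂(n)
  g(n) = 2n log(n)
1/(2*log(2))

Since n log₂(n) and 2n log(n) have the same growth rate (O(n log n)),
the ratio converges to a constant: 1/(2*log(2)).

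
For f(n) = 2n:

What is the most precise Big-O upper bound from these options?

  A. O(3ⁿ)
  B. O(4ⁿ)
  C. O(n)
C

f(n) = 2n is O(n).
All listed options are valid Big-O bounds (upper bounds),
but O(n) is the tightest (smallest valid bound).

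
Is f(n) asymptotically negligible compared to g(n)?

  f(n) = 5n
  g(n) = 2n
False

f(n) = 5n is O(n), and g(n) = 2n is O(n).
Since they have the same growth rate, f(n) = o(g(n)) is false.
(f = o(g) requires f to grow strictly slower, not equal.)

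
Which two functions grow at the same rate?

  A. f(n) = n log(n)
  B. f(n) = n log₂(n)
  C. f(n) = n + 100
A and B

Examining each function:
  A. n log(n) is O(n log n)
  B. n log₂(n) is O(n log n)
  C. n + 100 is O(n)

Functions A and B both have the same complexity class.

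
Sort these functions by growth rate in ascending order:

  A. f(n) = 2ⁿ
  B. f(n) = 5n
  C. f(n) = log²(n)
C < B < A

Comparing growth rates:
C = log²(n) is O(log² n)
B = 5n is O(n)
A = 2ⁿ is O(2ⁿ)

Therefore, the order from slowest to fastest is: C < B < A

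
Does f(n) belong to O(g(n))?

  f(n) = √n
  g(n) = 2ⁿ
True

f(n) = √n is O(√n), and g(n) = 2ⁿ is O(2ⁿ).
Since O(√n) ⊆ O(2ⁿ) (f grows no faster than g), f(n) = O(g(n)) is true.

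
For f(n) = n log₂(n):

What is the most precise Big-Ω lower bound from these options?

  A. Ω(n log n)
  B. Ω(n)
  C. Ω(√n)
A

f(n) = n log₂(n) is Ω(n log n).
All listed options are valid Big-Ω bounds (lower bounds),
but Ω(n log n) is the tightest (largest valid bound).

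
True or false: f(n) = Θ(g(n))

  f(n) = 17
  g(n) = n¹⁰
False

f(n) = 17 is O(1), and g(n) = n¹⁰ is O(n¹⁰).
Since they have different growth rates, f(n) = Θ(g(n)) is false.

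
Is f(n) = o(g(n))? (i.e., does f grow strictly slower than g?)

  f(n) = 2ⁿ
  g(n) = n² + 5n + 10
False

f(n) = 2ⁿ is O(2ⁿ), and g(n) = n² + 5n + 10 is O(n²).
Since O(2ⁿ) grows faster than or equal to O(n²), f(n) = o(g(n)) is false.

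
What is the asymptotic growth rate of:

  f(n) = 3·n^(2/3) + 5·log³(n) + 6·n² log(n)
Θ(n² log n)

Order the terms by growth rate: 5·log³(n) ≺ 3·n^(2/3) ≺ 6·n² log(n).
The fastest-growing term 6·n² log(n) dominates as n → ∞; dropping its constant factor gives Θ(n² log n).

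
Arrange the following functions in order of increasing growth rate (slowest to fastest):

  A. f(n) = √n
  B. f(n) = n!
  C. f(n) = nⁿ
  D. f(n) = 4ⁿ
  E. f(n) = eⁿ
A < E < D < B < C

Comparing growth rates:
A = √n is O(√n)
E = eⁿ is O(eⁿ)
D = 4ⁿ is O(4ⁿ)
B = n! is O(n!)
C = nⁿ is O(nⁿ)

Therefore, the order from slowest to fastest is: A < E < D < B < C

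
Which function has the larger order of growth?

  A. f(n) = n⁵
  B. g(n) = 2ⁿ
B

f(n) = n⁵ is O(n⁵), while g(n) = 2ⁿ is O(2ⁿ).
Since O(2ⁿ) grows faster than O(n⁵), g(n) dominates.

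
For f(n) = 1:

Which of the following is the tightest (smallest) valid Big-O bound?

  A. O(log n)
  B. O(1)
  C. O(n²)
B

f(n) = 1 is O(1).
All listed options are valid Big-O bounds (upper bounds),
but O(1) is the tightest (smallest valid bound).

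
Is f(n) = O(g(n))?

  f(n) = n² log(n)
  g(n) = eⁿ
True

f(n) = n² log(n) is O(n² log n), and g(n) = eⁿ is O(eⁿ).
Since O(n² log n) ⊆ O(eⁿ) (f grows no faster than g), f(n) = O(g(n)) is true.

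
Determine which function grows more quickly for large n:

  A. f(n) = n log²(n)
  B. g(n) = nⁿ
B

f(n) = n log²(n) is O(n log² n), while g(n) = nⁿ is O(nⁿ).
Since O(nⁿ) grows faster than O(n log² n), g(n) dominates.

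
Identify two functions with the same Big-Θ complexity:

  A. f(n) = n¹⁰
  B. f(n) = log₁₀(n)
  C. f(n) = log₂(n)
B and C

Examining each function:
  A. n¹⁰ is O(n¹⁰)
  B. log₁₀(n) is O(log n)
  C. log₂(n) is O(log n)

Functions B and C both have the same complexity class.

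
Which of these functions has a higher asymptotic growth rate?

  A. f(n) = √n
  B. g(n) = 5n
B

f(n) = √n is O(√n), while g(n) = 5n is O(n).
Since O(n) grows faster than O(√n), g(n) dominates.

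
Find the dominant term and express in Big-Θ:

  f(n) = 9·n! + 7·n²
Θ(n!)

Order the terms by growth rate: 7·n² ≺ 9·n!.
The fastest-growing term 9·n! dominates as n → ∞; dropping its constant factor gives Θ(n!).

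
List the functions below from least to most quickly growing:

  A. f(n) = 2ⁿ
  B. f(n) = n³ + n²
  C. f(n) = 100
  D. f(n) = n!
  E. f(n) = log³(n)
C < E < B < A < D

Comparing growth rates:
C = 100 is O(1)
E = log³(n) is O(log³ n)
B = n³ + n² is O(n³)
A = 2ⁿ is O(2ⁿ)
D = n! is O(n!)

Therefore, the order from slowest to fastest is: C < E < B < A < D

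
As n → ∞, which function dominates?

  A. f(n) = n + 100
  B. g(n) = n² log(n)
B

f(n) = n + 100 is O(n), while g(n) = n² log(n) is O(n² log n).
Since O(n² log n) grows faster than O(n), g(n) dominates.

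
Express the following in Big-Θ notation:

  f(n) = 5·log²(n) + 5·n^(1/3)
Θ(n^(1/3))

Order the terms by growth rate: 5·log²(n) ≺ 5·n^(1/3).
The fastest-growing term 5·n^(1/3) dominates as n → ∞; dropping its constant factor gives Θ(n^(1/3)).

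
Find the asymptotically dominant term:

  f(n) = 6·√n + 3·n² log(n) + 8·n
3·n² log(n)

Looking at each term:
  - 6·√n is O(√n)
  - 3·n² log(n) is O(n² log n)
  - 8·n is O(n)

The term 3·n² log(n) (O(n² log n)) grows fastest and dominates all others.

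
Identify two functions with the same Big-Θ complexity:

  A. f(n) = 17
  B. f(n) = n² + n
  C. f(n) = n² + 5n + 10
B and C

Examining each function:
  A. 17 is O(1)
  B. n² + n is O(n²)
  C. n² + 5n + 10 is O(n²)

Functions B and C both have the same complexity class.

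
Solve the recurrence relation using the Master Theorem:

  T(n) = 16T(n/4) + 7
Θ(n²)

Master Theorem: a = 16, b = 4, f(n) = 7.
Compute the critical exponent d = log₄(16) = 2.
Compare f(n) = Θ(1) against n^d:
  k = 0 < d = 2, so f(n) = O(n^(d-ε)) — Case 1.
  The recursion cost dominates: T(n) = Θ(n^d) = Θ(n²).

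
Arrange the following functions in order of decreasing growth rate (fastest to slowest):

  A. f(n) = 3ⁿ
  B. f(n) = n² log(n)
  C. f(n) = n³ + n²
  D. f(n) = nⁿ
D > A > C > B

Comparing growth rates:
D = nⁿ is O(nⁿ)
A = 3ⁿ is O(3ⁿ)
C = n³ + n² is O(n³)
B = n² log(n) is O(n² log n)

Therefore, the order from fastest to slowest is: D > A > C > B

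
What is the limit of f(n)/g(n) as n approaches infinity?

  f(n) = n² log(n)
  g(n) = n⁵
0

Since n² log(n) (O(n² log n)) grows slower than n⁵ (O(n⁵)),
the ratio f(n)/g(n) → 0 as n → ∞.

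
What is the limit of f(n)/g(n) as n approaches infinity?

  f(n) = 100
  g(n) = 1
100

Since 100 and 1 have the same growth rate (O(1)),
the ratio converges to a constant: 100.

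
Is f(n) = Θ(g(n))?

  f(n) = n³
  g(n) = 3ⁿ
False

f(n) = n³ is O(n³), and g(n) = 3ⁿ is O(3ⁿ).
Since they have different growth rates, f(n) = Θ(g(n)) is false.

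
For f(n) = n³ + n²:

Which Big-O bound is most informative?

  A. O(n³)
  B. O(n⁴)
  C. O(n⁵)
A

f(n) = n³ + n² is O(n³).
All listed options are valid Big-O bounds (upper bounds),
but O(n³) is the tightest (smallest valid bound).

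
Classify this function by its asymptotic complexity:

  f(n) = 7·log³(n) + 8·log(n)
O(log³ n)

The dominant term in 7·log³(n) + 8·log(n) is 7·log³(n), which is Θ(log³ n).
Lower-order terms (8·log(n)) are asymptotically negligible.
Constants are absorbed, so the tightest bound is O(log³ n).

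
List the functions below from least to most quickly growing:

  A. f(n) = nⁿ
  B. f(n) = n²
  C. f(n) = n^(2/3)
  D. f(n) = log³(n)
D < C < B < A

Comparing growth rates:
D = log³(n) is O(log³ n)
C = n^(2/3) is O(n^(2/3))
B = n² is O(n²)
A = nⁿ is O(nⁿ)

Therefore, the order from slowest to fastest is: D < C < B < A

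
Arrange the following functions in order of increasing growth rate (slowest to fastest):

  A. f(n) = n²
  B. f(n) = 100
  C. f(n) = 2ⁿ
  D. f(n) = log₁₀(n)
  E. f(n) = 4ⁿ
B < D < A < C < E

Comparing growth rates:
B = 100 is O(1)
D = log₁₀(n) is O(log n)
A = n² is O(n²)
C = 2ⁿ is O(2ⁿ)
E = 4ⁿ is O(4ⁿ)

Therefore, the order from slowest to fastest is: B < D < A < C < E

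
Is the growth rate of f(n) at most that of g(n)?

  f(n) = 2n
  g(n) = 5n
True

f(n) = 2n and g(n) = 5n are both O(n).
Big-O permits equal growth rates (f ≤ c·g for some c), so f(n) = O(g(n)) is true.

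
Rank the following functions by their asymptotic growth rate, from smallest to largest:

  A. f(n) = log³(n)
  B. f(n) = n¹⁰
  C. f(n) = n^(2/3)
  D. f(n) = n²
A < C < D < B

Comparing growth rates:
A = log³(n) is O(log³ n)
C = n^(2/3) is O(n^(2/3))
D = n² is O(n²)
B = n¹⁰ is O(n¹⁰)

Therefore, the order from slowest to fastest is: A < C < D < B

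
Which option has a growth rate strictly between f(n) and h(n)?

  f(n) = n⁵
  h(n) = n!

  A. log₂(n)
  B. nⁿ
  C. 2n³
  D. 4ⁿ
D

We need g(n) with n⁵ = o(g(n)) and g(n) = o(n!), i.e. O(n⁵) ≺ g ≺ O(n!).
Check each option:
  A. log₂(n) — O(log n) does not grow strictly faster than f(n)
  B. nⁿ — O(nⁿ) does not grow strictly slower than h(n)
  C. 2n³ — O(n³) does not grow strictly faster than f(n)
  D. 4ⁿ — O(4ⁿ) is strictly between O(n⁵) and O(n!) ✓

Only option D (4ⁿ) lies strictly between.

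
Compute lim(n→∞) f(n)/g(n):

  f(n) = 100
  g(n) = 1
100

Since 100 and 1 have the same growth rate (O(1)),
the ratio converges to a constant: 100.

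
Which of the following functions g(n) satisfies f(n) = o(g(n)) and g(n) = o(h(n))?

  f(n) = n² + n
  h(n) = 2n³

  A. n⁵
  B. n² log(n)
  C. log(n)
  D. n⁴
B

We need g(n) with n² + n = o(g(n)) and g(n) = o(2n³), i.e. O(n²) ≺ g ≺ O(n³).
Check each option:
  A. n⁵ — O(n⁵) does not grow strictly slower than h(n)
  B. n² log(n) — O(n² log n) is strictly between O(n²) and O(n³) ✓
  C. log(n) — O(log n) does not grow strictly faster than f(n)
  D. n⁴ — O(n⁴) does not grow strictly slower than h(n)

Only option B (n² log(n)) lies strictly between.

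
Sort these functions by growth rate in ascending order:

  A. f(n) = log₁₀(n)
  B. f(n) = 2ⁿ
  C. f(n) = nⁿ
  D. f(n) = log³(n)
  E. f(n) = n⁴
A < D < E < B < C

Comparing growth rates:
A = log₁₀(n) is O(log n)
D = log³(n) is O(log³ n)
E = n⁴ is O(n⁴)
B = 2ⁿ is O(2ⁿ)
C = nⁿ is O(nⁿ)

Therefore, the order from slowest to fastest is: A < D < E < B < C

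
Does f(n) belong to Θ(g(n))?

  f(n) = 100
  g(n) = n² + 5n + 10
False

f(n) = 100 is O(1), and g(n) = n² + 5n + 10 is O(n²).
Since they have different growth rates, f(n) = Θ(g(n)) is false.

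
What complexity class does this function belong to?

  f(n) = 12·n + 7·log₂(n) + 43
O(n)

The dominant term in 12·n + 7·log₂(n) + 43 is 12·n, which is Θ(n).
Lower-order terms (7·log₂(n), 43) are asymptotically negligible.
Constants are absorbed, so the tightest bound is O(n).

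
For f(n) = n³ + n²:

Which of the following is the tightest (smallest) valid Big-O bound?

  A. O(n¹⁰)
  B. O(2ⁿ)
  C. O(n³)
C

f(n) = n³ + n² is O(n³).
All listed options are valid Big-O bounds (upper bounds),
but O(n³) is the tightest (smallest valid bound).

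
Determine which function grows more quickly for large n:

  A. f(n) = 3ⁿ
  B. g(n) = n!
B

f(n) = 3ⁿ is O(3ⁿ), while g(n) = n! is O(n!).
Since O(n!) grows faster than O(3ⁿ), g(n) dominates.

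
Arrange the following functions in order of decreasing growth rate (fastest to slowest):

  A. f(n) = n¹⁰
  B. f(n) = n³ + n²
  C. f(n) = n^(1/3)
A > B > C

Comparing growth rates:
A = n¹⁰ is O(n¹⁰)
B = n³ + n² is O(n³)
C = n^(1/3) is O(n^(1/3))

Therefore, the order from fastest to slowest is: A > B > C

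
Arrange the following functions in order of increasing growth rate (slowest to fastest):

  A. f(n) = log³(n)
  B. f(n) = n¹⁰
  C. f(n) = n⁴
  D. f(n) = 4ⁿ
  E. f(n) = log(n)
E < A < C < B < D

Comparing growth rates:
E = log(n) is O(log n)
A = log³(n) is O(log³ n)
C = n⁴ is O(n⁴)
B = n¹⁰ is O(n¹⁰)
D = 4ⁿ is O(4ⁿ)

Therefore, the order from slowest to fastest is: E < A < C < B < D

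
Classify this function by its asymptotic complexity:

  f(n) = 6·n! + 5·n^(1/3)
O(n!)

The dominant term in 6·n! + 5·n^(1/3) is 6·n!, which is Θ(n!).
Lower-order terms (5·n^(1/3)) are asymptotically negligible.
Constants are absorbed, so the tightest bound is O(n!).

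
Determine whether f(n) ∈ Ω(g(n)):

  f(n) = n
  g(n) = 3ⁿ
False

f(n) = n is O(n), and g(n) = 3ⁿ is O(3ⁿ).
Since O(n) grows slower than O(3ⁿ), f(n) = Ω(g(n)) is false.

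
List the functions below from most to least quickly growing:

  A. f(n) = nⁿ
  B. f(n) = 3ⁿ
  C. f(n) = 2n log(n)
A > B > C

Comparing growth rates:
A = nⁿ is O(nⁿ)
B = 3ⁿ is O(3ⁿ)
C = 2n log(n) is O(n log n)

Therefore, the order from fastest to slowest is: A > B > C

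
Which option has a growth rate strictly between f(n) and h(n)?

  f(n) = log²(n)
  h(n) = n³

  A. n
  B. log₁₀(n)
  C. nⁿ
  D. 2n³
A

We need g(n) with log²(n) = o(g(n)) and g(n) = o(n³), i.e. O(log² n) ≺ g ≺ O(n³).
Check each option:
  A. n — O(n) is strictly between O(log² n) and O(n³) ✓
  B. log₁₀(n) — O(log n) does not grow strictly faster than f(n)
  C. nⁿ — O(nⁿ) does not grow strictly slower than h(n)
  D. 2n³ — O(n³) does not grow strictly slower than h(n)

Only option A (n) lies strictly between.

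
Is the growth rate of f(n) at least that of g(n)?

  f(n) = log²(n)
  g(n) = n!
False

f(n) = log²(n) is O(log² n), and g(n) = n! is O(n!).
Since O(log² n) grows slower than O(n!), f(n) = Ω(g(n)) is false.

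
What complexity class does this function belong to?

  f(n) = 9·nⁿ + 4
O(nⁿ)

The dominant term in 9·nⁿ + 4 is 9·nⁿ, which is Θ(nⁿ).
Lower-order terms (4) are asymptotically negligible.
Constants are absorbed, so the tightest bound is O(nⁿ).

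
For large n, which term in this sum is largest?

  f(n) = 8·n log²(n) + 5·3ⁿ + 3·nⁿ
3·nⁿ

Looking at each term:
  - 8·n log²(n) is O(n log² n)
  - 5·3ⁿ is O(3ⁿ)
  - 3·nⁿ is O(nⁿ)

The term 3·nⁿ (O(nⁿ)) grows fastest and dominates all others.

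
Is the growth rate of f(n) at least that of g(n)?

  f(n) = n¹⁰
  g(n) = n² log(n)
True

f(n) = n¹⁰ is O(n¹⁰), and g(n) = n² log(n) is O(n² log n).
Since O(n¹⁰) grows at least as fast as O(n² log n), f(n) = Ω(g(n)) is true.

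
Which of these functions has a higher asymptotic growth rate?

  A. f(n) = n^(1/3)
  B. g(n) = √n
B

f(n) = n^(1/3) is O(n^(1/3)), while g(n) = √n is O(√n).
Since O(√n) grows faster than O(n^(1/3)), g(n) dominates.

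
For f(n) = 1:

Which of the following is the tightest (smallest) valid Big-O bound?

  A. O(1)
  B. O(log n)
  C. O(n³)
A

f(n) = 1 is O(1).
All listed options are valid Big-O bounds (upper bounds),
but O(1) is the tightest (smallest valid bound).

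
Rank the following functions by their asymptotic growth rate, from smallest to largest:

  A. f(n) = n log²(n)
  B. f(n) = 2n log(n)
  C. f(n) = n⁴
B < A < C

Comparing growth rates:
B = 2n log(n) is O(n log n)
A = n log²(n) is O(n log² n)
C = n⁴ is O(n⁴)

Therefore, the order from slowest to fastest is: B < A < C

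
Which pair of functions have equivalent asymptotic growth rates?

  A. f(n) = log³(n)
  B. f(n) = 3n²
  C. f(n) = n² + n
B and C

Examining each function:
  A. log³(n) is O(log³ n)
  B. 3n² is O(n²)
  C. n² + n is O(n²)

Functions B and C both have the same complexity class.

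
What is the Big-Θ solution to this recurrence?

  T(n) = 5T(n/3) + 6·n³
Θ(n³)

Master Theorem: a = 5, b = 3, f(n) = 6·n³.
Compute the critical exponent d = log₃(5) = 1.465.
Compare f(n) = Θ(n³) against n^d:
  k = 3 > d = 1.465, so f(n) = Ω(n^(d+ε)) — Case 3.
  Regularity: a·(n/b)^3/n^3 = a/b^3 = 5/27 < 1 ✓.
  The top-level work dominates: T(n) = Θ(f(n)) = Θ(n³).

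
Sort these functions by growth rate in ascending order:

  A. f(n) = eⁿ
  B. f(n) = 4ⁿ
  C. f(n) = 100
C < A < B

Comparing growth rates:
C = 100 is O(1)
A = eⁿ is O(eⁿ)
B = 4ⁿ is O(4ⁿ)

Therefore, the order from slowest to fastest is: C < A < B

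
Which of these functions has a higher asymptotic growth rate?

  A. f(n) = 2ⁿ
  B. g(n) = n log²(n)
A

f(n) = 2ⁿ is O(2ⁿ), while g(n) = n log²(n) is O(n log² n).
Since O(2ⁿ) grows faster than O(n log² n), f(n) dominates.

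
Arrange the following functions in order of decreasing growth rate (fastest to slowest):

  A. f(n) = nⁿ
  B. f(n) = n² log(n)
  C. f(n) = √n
A > B > C

Comparing growth rates:
A = nⁿ is O(nⁿ)
B = n² log(n) is O(n² log n)
C = √n is O(√n)

Therefore, the order from fastest to slowest is: A > B > C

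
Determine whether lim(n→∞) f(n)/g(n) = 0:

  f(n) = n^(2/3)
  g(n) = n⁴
True

f(n) = n^(2/3) is O(n^(2/3)), and g(n) = n⁴ is O(n⁴).
Since O(n^(2/3)) grows strictly slower than O(n⁴), f(n) = o(g(n)) is true.
This means lim(n→∞) f(n)/g(n) = 0.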